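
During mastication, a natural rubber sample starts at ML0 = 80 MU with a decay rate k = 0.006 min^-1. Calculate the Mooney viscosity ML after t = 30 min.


ML = ML0 * exp(-k * t)
ML = 80 * exp(-0.006 * 30)
ML = 80 * 0.8353
ML = 66.82 MU

66.82 MU


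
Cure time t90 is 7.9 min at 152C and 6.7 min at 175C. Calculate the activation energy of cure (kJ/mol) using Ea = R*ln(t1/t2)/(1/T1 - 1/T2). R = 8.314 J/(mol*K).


T1 = 425.15 K, T2 = 448.15 K
1/T1 - 1/T2 = 1.2072e-04
ln(t1/t2) = ln(7.9/6.7) = 0.1648
Ea = 8.314 * 0.1648 / 1.2072e-04 = 11347.1550 J/mol
Ea = 11.35 kJ/mol

11.35 kJ/mol


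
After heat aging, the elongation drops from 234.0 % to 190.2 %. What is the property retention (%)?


Retention = aged / original * 100
= 190.2 / 234.0 * 100
= 81.3%

81.3%


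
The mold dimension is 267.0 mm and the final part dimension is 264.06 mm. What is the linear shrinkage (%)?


Shrinkage = (mold - part) / mold * 100
= (267.0 - 264.06) / 267.0 * 100
= 2.94 / 267.0 * 100
= 1.1%

1.1%


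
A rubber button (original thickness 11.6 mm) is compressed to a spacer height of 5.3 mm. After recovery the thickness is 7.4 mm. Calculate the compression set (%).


CS = (t0 - recovered) / (t0 - ts) * 100
= (11.6 - 7.4) / (11.6 - 5.3) * 100
= 4.2 / 6.3 * 100
= 66.7%

66.7%


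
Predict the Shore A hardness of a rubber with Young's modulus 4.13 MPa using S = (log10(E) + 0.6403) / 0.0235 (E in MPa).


log10(E) = 0.0235*S - 0.6403  =>  S = (log10(E) + 0.6403) / 0.0235
log10(4.13) = 0.615950
S = (0.615950 + 0.6403) / 0.0235 = 1.256250 / 0.0235
S = 53.5

Shore A = 53.5


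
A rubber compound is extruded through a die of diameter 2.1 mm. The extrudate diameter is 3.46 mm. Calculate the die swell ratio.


Die swell ratio = D_extrudate / D_die
= 3.46 / 2.1
= 1.648

Die swell = 1.648


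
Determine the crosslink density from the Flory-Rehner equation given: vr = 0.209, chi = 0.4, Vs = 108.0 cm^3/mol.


ln(1 - vr) = ln(1 - 0.209) = -0.2345
Numerator = -((-0.2345) + 0.209 + 0.4 * 0.209^2) = 0.0080
Denominator = 108.0 * (0.209^(1/3) - 0.209/2) = 52.8063
nu = 0.0080 / 52.8063 = 1.5121e-04 mol/cm^3

1.5121e-04 mol/cm^3


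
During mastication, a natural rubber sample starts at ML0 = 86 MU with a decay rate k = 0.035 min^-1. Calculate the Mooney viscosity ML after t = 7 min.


ML = ML0 * exp(-k * t)
ML = 86 * exp(-0.035 * 7)
ML = 86 * 0.7827
ML = 67.31 MU

67.31 MU


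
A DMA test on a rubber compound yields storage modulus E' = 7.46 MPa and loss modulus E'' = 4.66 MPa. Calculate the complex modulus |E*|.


|E*| = sqrt(E'^2 + E''^2)
= sqrt(7.46^2 + 4.66^2)
= sqrt(55.6516 + 21.7156)
= 8.796 MPa

8.796 MPa


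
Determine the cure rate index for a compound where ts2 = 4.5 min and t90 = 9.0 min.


CRI = 100 / (t90 - ts2)
= 100 / (9.0 - 4.5)
= 100 / 4.5
= 22.22 min^-1

22.22 min^-1


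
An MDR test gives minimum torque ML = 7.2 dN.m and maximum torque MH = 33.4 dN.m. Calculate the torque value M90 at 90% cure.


M90 = ML + 0.9 * (MH - ML)
M90 = 7.2 + 0.9 * (33.4 - 7.2)
M90 = 7.2 + 0.9 * 26.2
M90 = 30.78 dN.m

30.78 dN.m


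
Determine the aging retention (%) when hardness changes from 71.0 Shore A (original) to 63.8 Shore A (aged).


Retention = aged / original * 100
= 63.8 / 71.0 * 100
= 89.9%

89.9%


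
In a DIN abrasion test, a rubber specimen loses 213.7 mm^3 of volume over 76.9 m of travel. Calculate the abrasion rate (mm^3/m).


Rate = volume_loss / distance
= 213.7 / 76.9
= 2.779 mm^3/m

2.779 mm^3/m


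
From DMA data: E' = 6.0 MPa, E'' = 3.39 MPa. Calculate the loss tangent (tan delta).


tan delta = E'' / E'
= 3.39 / 6.0
= 0.565

tan delta = 0.565


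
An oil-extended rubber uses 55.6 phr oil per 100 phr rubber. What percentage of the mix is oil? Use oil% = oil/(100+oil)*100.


Oil % = oil / (100 + oil) * 100
= 55.6 / (100 + 55.6) * 100
= 55.6 / 155.6 * 100
= 35.73%

35.73%


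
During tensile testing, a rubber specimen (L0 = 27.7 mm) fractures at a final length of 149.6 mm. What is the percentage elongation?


Elongation = (Lf - L0) / L0 * 100
= (149.6 - 27.7) / 27.7 * 100
= 121.9 / 27.7 * 100
= 440.1%

440.1%


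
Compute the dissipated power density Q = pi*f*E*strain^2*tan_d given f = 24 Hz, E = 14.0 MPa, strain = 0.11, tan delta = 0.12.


Q = pi * f * E * strain^2 * tan_d
= pi * 24 * 14.0 * 0.11^2 * 0.12
= pi * 24 * 14.0 * 0.0121 * 0.12
= 1.5327

Q = 1.5327


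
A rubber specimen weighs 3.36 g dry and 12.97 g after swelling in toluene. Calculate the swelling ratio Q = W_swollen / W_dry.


Q = W_swollen / W_dry
Q = 12.97 / 3.36
Q = 3.86

Q = 3.86


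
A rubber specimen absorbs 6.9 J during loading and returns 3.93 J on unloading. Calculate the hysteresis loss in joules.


Hysteresis loss = loading - unloading
= 6.9 - 3.93
= 2.97 J

2.97 J


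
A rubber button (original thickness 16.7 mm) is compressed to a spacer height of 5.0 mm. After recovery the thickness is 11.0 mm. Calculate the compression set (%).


CS = (t0 - recovered) / (t0 - ts) * 100
= (16.7 - 11.0) / (16.7 - 5.0) * 100
= 5.7 / 11.7 * 100
= 48.7%

48.7%


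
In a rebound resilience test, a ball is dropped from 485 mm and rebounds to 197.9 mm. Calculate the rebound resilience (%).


Resilience = h_rebound / h_drop * 100
= 197.9 / 485 * 100
= 40.8%

40.8%


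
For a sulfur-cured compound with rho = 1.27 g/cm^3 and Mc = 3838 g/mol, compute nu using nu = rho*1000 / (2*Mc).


nu = rho * 1000 / (2 * Mc)
nu = 1.27 * 1000 / (2 * 3838)
nu = 1270.0 / 7676
nu = 0.1655 mol/L

0.1655 mol/L


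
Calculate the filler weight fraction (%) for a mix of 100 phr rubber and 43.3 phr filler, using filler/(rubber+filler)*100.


Filler % = filler / (rubber + filler) * 100
= 43.3 / (100 + 43.3) * 100
= 43.3 / 143.3 * 100
= 30.22%

30.22%


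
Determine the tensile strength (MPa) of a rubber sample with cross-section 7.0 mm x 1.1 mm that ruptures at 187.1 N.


Area = width * thickness = 7.0 * 1.1 = 7.7 mm^2
TS = force / area = 187.1 / 7.7 = 24.3 MPa

24.3 MPa


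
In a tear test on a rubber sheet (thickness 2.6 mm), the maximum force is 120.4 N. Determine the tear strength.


Tear strength = force / thickness
= 120.4 / 2.6
= 46.31 N/mm

46.31 N/mm


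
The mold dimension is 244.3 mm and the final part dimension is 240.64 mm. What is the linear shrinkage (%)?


Shrinkage = (mold - part) / mold * 100
= (244.3 - 240.64) / 244.3 * 100
= 3.66 / 244.3 * 100
= 1.5%

1.5%


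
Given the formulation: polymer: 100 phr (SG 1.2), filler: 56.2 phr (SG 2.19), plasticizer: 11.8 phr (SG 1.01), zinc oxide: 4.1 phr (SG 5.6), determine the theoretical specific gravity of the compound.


Sum of weights = 172.1
Volume contributions:
  polymer: 100/1.2 = 83.3333
  filler: 56.2/2.19 = 25.6621
  plasticizer: 11.8/1.01 = 11.6832
  zinc oxide: 4.1/5.6 = 0.7321
Sum of volumes = 121.4107
SG = 172.1 / 121.4107 = 1.418

SG = 1.418


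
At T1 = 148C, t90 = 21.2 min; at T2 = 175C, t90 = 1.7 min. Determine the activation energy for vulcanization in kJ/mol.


T1 = 421.15 K, T2 = 448.15 K
1/T1 - 1/T2 = 1.4306e-04
ln(t1/t2) = ln(21.2/1.7) = 2.5234
Ea = 8.314 * 2.5234 / 1.4306e-04 = 146651.9701 J/mol
Ea = 146.65 kJ/mol

146.65 kJ/mol


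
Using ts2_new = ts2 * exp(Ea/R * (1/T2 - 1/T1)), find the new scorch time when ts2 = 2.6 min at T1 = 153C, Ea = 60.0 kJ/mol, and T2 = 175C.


Convert temperatures: T1 = 153 + 273.15 = 426.15 K, T2 = 175 + 273.15 = 448.15 K
ts2_new = 2.6 * exp(60000 / 8.314 * (1/448.15 - 1/426.15))
1/T2 - 1/T1 = -1.1520e-04
ts2_new = 1.13 min

1.13 min


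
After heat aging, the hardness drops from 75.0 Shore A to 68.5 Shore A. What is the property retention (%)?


Retention = aged / original * 100
= 68.5 / 75.0 * 100
= 91.3%

91.3%


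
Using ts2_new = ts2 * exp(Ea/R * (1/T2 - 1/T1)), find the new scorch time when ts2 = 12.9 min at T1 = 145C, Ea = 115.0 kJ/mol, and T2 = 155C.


Convert temperatures: T1 = 145 + 273.15 = 418.15 K, T2 = 155 + 273.15 = 428.15 K
ts2_new = 12.9 * exp(115000 / 8.314 * (1/428.15 - 1/418.15))
1/T2 - 1/T1 = -5.5856e-05
ts2_new = 5.96 min

5.96 min


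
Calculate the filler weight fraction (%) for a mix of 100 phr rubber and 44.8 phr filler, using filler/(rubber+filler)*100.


Filler % = filler / (rubber + filler) * 100
= 44.8 / (100 + 44.8) * 100
= 44.8 / 144.8 * 100
= 30.94%

30.94%


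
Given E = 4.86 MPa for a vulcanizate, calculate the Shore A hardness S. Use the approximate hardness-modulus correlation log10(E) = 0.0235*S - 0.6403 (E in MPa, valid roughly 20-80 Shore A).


log10(E) = 0.0235*S - 0.6403  =>  S = (log10(E) + 0.6403) / 0.0235
log10(4.86) = 0.686636
S = (0.686636 + 0.6403) / 0.0235 = 1.326936 / 0.0235
S = 56.5

Shore A = 56.5


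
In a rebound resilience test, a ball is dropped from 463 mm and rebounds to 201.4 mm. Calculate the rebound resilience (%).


Resilience = h_rebound / h_drop * 100
= 201.4 / 463 * 100
= 43.5%

43.5%


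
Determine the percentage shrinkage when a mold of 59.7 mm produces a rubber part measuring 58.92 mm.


Shrinkage = (mold - part) / mold * 100
= (59.7 - 58.92) / 59.7 * 100
= 0.78 / 59.7 * 100
= 1.31%

1.31%


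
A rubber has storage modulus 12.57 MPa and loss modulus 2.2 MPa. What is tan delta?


tan delta = E'' / E'
= 2.2 / 12.57
= 0.175

tan delta = 0.175


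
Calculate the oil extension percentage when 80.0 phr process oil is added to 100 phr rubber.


Oil % = oil / (100 + oil) * 100
= 80.0 / (100 + 80.0) * 100
= 80.0 / 180.0 * 100
= 44.44%

44.44%


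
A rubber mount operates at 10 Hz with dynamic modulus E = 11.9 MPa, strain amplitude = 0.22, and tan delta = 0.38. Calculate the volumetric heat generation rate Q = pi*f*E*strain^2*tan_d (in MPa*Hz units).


Q = pi * f * E * strain^2 * tan_d
= pi * 10 * 11.9 * 0.22^2 * 0.38
= pi * 10 * 11.9 * 0.0484 * 0.38
= 6.8758

Q = 6.8758


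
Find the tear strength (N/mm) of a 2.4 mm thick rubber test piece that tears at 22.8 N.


Tear strength = force / thickness
= 22.8 / 2.4
= 9.5 N/mm

9.5 N/mm


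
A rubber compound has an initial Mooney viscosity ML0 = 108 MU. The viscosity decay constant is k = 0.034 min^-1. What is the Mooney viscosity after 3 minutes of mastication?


ML = ML0 * exp(-k * t)
ML = 108 * exp(-0.034 * 3)
ML = 108 * 0.9030
ML = 97.53 MU

97.53 MU


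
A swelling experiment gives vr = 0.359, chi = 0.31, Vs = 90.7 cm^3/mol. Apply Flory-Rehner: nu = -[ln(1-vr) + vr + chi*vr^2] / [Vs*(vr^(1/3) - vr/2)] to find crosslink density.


ln(1 - vr) = ln(1 - 0.359) = -0.4447
Numerator = -((-0.4447) + 0.359 + 0.31 * 0.359^2) = 0.0458
Denominator = 90.7 * (0.359^(1/3) - 0.359/2) = 48.1816
nu = 0.0458 / 48.1816 = 9.5000e-04 mol/cm^3

9.5000e-04 mol/cm^3


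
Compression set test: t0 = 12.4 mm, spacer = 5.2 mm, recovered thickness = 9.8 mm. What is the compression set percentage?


CS = (t0 - recovered) / (t0 - ts) * 100
= (12.4 - 9.8) / (12.4 - 5.2) * 100
= 2.6 / 7.2 * 100
= 36.1%

36.1%


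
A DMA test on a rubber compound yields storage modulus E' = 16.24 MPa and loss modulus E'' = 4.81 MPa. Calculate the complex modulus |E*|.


|E*| = sqrt(E'^2 + E''^2)
= sqrt(16.24^2 + 4.81^2)
= sqrt(263.7376 + 23.1361)
= 16.937 MPa

16.937 MPa


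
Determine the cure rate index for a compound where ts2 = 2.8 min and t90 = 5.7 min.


CRI = 100 / (t90 - ts2)
= 100 / (5.7 - 2.8)
= 100 / 2.9
= 34.48 min^-1

34.48 min^-1


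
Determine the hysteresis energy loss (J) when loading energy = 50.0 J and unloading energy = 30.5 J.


Hysteresis loss = loading - unloading
= 50.0 - 30.5
= 19.5 J

19.5 J


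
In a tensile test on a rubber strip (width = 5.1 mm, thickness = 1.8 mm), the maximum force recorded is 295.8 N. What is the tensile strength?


Area = width * thickness = 5.1 * 1.8 = 9.18 mm^2
TS = force / area = 295.8 / 9.18 = 32.22 MPa

32.22 MPa


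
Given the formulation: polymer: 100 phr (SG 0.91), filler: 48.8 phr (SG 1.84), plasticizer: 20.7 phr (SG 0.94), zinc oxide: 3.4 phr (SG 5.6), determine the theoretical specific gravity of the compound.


Sum of weights = 172.9
Volume contributions:
  polymer: 100/0.91 = 109.8901
  filler: 48.8/1.84 = 26.5217
  plasticizer: 20.7/0.94 = 22.0213
  zinc oxide: 3.4/5.6 = 0.6071
Sum of volumes = 159.0403
SG = 172.9 / 159.0403 = 1.087

SG = 1.087


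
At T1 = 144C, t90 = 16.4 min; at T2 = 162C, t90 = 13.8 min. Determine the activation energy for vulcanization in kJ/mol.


T1 = 417.15 K, T2 = 435.15 K
1/T1 - 1/T2 = 9.9161e-05
ln(t1/t2) = ln(16.4/13.8) = 0.1726
Ea = 8.314 * 0.1726 / 9.9161e-05 = 14472.4349 J/mol
Ea = 14.47 kJ/mol

14.47 kJ/mol


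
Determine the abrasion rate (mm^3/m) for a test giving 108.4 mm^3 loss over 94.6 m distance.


Rate = volume_loss / distance
= 108.4 / 94.6
= 1.146 mm^3/m

1.146 mm^3/m


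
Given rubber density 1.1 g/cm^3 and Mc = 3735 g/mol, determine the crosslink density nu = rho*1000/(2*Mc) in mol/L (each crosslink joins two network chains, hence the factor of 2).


nu = rho * 1000 / (2 * Mc)
nu = 1.1 * 1000 / (2 * 3735)
nu = 1100.0 / 7470
nu = 0.1473 mol/L

0.1473 mol/L


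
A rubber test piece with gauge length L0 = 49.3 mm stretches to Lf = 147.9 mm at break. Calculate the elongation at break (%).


Elongation = (Lf - L0) / L0 * 100
= (147.9 - 49.3) / 49.3 * 100
= 98.6 / 49.3 * 100
= 200.0%

200.0%


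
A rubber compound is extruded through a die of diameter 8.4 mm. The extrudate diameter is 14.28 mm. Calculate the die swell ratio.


Die swell ratio = D_extrudate / D_die
= 14.28 / 8.4
= 1.7

Die swell = 1.7


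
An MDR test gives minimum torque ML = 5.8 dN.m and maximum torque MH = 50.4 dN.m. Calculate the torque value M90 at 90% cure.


M90 = ML + 0.9 * (MH - ML)
M90 = 5.8 + 0.9 * (50.4 - 5.8)
M90 = 5.8 + 0.9 * 44.6
M90 = 45.94 dN.m

45.94 dN.m


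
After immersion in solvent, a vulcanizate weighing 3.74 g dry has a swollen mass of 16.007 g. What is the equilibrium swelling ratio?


Q = W_swollen / W_dry
Q = 16.007 / 3.74
Q = 4.28

Q = 4.28


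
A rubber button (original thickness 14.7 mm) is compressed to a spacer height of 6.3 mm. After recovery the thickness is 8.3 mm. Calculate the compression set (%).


CS = (t0 - recovered) / (t0 - ts) * 100
= (14.7 - 8.3) / (14.7 - 6.3) * 100
= 6.4 / 8.4 * 100
= 76.2%

76.2%


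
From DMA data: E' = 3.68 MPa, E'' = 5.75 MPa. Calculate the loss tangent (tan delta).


tan delta = E'' / E'
= 5.75 / 3.68
= 1.5625

tan delta = 1.5625


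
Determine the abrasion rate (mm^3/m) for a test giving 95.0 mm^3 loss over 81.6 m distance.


Rate = volume_loss / distance
= 95.0 / 81.6
= 1.164 mm^3/m

1.164 mm^3/m


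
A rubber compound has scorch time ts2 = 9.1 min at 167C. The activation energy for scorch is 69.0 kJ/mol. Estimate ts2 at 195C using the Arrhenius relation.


Convert temperatures: T1 = 167 + 273.15 = 440.15 K, T2 = 195 + 273.15 = 468.15 K
ts2_new = 9.1 * exp(69000 / 8.314 * (1/468.15 - 1/440.15))
1/T2 - 1/T1 = -1.3589e-04
ts2_new = 2.95 min

2.95 min


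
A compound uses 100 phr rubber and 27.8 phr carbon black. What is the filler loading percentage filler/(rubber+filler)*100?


Filler % = filler / (rubber + filler) * 100
= 27.8 / (100 + 27.8) * 100
= 27.8 / 127.8 * 100
= 21.75%

21.75%


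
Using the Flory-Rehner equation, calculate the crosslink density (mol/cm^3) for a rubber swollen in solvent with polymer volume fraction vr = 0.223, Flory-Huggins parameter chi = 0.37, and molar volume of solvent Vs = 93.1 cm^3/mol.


ln(1 - vr) = ln(1 - 0.223) = -0.2523
Numerator = -((-0.2523) + 0.223 + 0.37 * 0.223^2) = 0.0109
Denominator = 93.1 * (0.223^(1/3) - 0.223/2) = 46.0764
nu = 0.0109 / 46.0764 = 2.3689e-04 mol/cm^3

2.3689e-04 mol/cm^3


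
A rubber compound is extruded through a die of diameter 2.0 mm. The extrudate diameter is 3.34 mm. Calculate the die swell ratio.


Die swell ratio = D_extrudate / D_die
= 3.34 / 2.0
= 1.67

Die swell = 1.67


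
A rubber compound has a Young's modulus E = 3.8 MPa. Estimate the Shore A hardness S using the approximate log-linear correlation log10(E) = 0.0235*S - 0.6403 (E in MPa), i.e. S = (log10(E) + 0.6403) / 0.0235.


log10(E) = 0.0235*S - 0.6403  =>  S = (log10(E) + 0.6403) / 0.0235
log10(3.8) = 0.579784
S = (0.579784 + 0.6403) / 0.0235 = 1.220084 / 0.0235
S = 51.9

Shore A = 51.9


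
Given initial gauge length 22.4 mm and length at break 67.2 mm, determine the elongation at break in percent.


Elongation = (Lf - L0) / L0 * 100
= (67.2 - 22.4) / 22.4 * 100
= 44.8 / 22.4 * 100
= 200.0%

200.0%


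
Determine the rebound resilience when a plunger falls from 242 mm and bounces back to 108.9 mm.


Resilience = h_rebound / h_drop * 100
= 108.9 / 242 * 100
= 45.0%

45.0%


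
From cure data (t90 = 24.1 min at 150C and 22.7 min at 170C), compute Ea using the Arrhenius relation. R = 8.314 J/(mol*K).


T1 = 423.15 K, T2 = 443.15 K
1/T1 - 1/T2 = 1.0666e-04
ln(t1/t2) = ln(24.1/22.7) = 0.0598
Ea = 8.314 * 0.0598 / 1.0666e-04 = 4665.1638 J/mol
Ea = 4.67 kJ/mol

4.67 kJ/mol


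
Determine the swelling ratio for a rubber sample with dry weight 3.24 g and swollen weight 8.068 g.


Q = W_swollen / W_dry
Q = 8.068 / 3.24
Q = 2.49

Q = 2.49


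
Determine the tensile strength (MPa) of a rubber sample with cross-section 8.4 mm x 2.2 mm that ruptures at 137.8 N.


Area = width * thickness = 8.4 * 2.2 = 18.48 mm^2
TS = force / area = 137.8 / 18.48 = 7.46 MPa

7.46 MPa


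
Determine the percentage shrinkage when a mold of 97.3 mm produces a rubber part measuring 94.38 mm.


Shrinkage = (mold - part) / mold * 100
= (97.3 - 94.38) / 97.3 * 100
= 2.92 / 97.3 * 100
= 3.0%

3.0%


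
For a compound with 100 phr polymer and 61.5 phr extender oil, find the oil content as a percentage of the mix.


Oil % = oil / (100 + oil) * 100
= 61.5 / (100 + 61.5) * 100
= 61.5 / 161.5 * 100
= 38.08%

38.08%


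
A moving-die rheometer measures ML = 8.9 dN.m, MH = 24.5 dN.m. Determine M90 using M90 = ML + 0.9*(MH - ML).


M90 = ML + 0.9 * (MH - ML)
M90 = 8.9 + 0.9 * (24.5 - 8.9)
M90 = 8.9 + 0.9 * 15.6
M90 = 22.94 dN.m

22.94 dN.m


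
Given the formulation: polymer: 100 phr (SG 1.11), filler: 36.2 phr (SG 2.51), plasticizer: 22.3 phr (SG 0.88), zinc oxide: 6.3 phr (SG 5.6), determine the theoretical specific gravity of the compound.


Sum of weights = 164.8
Volume contributions:
  polymer: 100/1.11 = 90.0901
  filler: 36.2/2.51 = 14.4223
  plasticizer: 22.3/0.88 = 25.3409
  zinc oxide: 6.3/5.6 = 1.1250
Sum of volumes = 130.9783
SG = 164.8 / 130.9783 = 1.258

SG = 1.258


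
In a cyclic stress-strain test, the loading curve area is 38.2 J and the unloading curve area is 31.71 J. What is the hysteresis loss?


Hysteresis loss = loading - unloading
= 38.2 - 31.71
= 6.49 J

6.49 J


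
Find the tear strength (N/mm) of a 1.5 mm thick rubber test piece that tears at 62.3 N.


Tear strength = force / thickness
= 62.3 / 1.5
= 41.53 N/mm

41.53 N/mm


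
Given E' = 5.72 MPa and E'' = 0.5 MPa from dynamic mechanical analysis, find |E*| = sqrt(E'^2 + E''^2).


|E*| = sqrt(E'^2 + E''^2)
= sqrt(5.72^2 + 0.5^2)
= sqrt(32.7184 + 0.2500)
= 5.742 MPa

5.742 MPa


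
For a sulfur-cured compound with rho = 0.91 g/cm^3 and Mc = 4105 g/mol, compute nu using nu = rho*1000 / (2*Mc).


nu = rho * 1000 / (2 * Mc)
nu = 0.91 * 1000 / (2 * 4105)
nu = 910.0 / 8210
nu = 0.1108 mol/L

0.1108 mol/L


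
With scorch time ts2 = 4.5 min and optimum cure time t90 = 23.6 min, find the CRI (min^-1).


CRI = 100 / (t90 - ts2)
= 100 / (23.6 - 4.5)
= 100 / 19.1
= 5.24 min^-1

5.24 min^-1


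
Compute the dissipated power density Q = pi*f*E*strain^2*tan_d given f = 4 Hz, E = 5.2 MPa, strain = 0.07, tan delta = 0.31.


Q = pi * f * E * strain^2 * tan_d
= pi * 4 * 5.2 * 0.07^2 * 0.31
= pi * 4 * 5.2 * 0.0049 * 0.31
= 0.0993

Q = 0.0993


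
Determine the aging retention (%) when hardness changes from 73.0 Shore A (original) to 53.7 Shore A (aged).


Retention = aged / original * 100
= 53.7 / 73.0 * 100
= 73.6%

73.6%


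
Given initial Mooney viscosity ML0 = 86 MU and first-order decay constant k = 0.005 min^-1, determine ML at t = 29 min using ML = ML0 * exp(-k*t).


ML = ML0 * exp(-k * t)
ML = 86 * exp(-0.005 * 29)
ML = 86 * 0.8650
ML = 74.39 MU

74.39 MU


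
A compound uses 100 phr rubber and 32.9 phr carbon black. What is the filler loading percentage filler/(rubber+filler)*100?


Filler % = filler / (rubber + filler) * 100
= 32.9 / (100 + 32.9) * 100
= 32.9 / 132.9 * 100
= 24.76%

24.76%


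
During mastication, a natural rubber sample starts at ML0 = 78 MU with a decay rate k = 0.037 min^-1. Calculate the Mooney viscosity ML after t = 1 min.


ML = ML0 * exp(-k * t)
ML = 78 * exp(-0.037 * 1)
ML = 78 * 0.9637
ML = 75.17 MU

75.17 MU


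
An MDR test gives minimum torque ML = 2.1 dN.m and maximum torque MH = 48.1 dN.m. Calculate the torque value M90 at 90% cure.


M90 = ML + 0.9 * (MH - ML)
M90 = 2.1 + 0.9 * (48.1 - 2.1)
M90 = 2.1 + 0.9 * 46.0
M90 = 43.5 dN.m

43.5 dN.m


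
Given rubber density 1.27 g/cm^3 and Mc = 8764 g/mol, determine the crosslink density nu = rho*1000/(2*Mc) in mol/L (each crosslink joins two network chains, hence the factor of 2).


nu = rho * 1000 / (2 * Mc)
nu = 1.27 * 1000 / (2 * 8764)
nu = 1270.0 / 17528
nu = 0.0725 mol/L

0.0725 mol/L


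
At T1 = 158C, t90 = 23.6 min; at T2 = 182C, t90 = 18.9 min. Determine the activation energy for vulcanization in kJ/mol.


T1 = 431.15 K, T2 = 455.15 K
1/T1 - 1/T2 = 1.2230e-04
ln(t1/t2) = ln(23.6/18.9) = 0.2221
Ea = 8.314 * 0.2221 / 1.2230e-04 = 15097.3433 J/mol
Ea = 15.1 kJ/mol

15.1 kJ/mol


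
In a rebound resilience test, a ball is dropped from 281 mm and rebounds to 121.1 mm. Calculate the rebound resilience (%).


Resilience = h_rebound / h_drop * 100
= 121.1 / 281 * 100
= 43.1%

43.1%


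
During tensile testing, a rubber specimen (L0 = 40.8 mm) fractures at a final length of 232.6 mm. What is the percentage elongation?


Elongation = (Lf - L0) / L0 * 100
= (232.6 - 40.8) / 40.8 * 100
= 191.8 / 40.8 * 100
= 470.1%

470.1%


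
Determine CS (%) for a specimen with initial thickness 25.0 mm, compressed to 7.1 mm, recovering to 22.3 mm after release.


CS = (t0 - recovered) / (t0 - ts) * 100
= (25.0 - 22.3) / (25.0 - 7.1) * 100
= 2.7 / 17.9 * 100
= 15.1%

15.1%


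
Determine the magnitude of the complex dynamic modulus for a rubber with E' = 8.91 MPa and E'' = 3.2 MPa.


|E*| = sqrt(E'^2 + E''^2)
= sqrt(8.91^2 + 3.2^2)
= sqrt(79.3881 + 10.2400)
= 9.467 MPa

9.467 MPa


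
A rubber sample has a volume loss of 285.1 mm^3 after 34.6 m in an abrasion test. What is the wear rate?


Rate = volume_loss / distance
= 285.1 / 34.6
= 8.24 mm^3/m

8.24 mm^3/m


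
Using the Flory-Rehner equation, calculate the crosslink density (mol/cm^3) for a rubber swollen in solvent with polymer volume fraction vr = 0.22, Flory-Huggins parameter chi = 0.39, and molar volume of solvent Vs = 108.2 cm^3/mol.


ln(1 - vr) = ln(1 - 0.22) = -0.2485
Numerator = -((-0.2485) + 0.22 + 0.39 * 0.22^2) = 0.0096
Denominator = 108.2 * (0.22^(1/3) - 0.22/2) = 53.4163
nu = 0.0096 / 53.4163 = 1.7945e-04 mol/cm^3

1.7945e-04 mol/cm^3


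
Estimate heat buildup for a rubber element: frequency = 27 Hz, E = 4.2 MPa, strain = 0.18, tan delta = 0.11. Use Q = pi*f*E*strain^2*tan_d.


Q = pi * f * E * strain^2 * tan_d
= pi * 27 * 4.2 * 0.18^2 * 0.11
= pi * 27 * 4.2 * 0.0324 * 0.11
= 1.2697

Q = 1.2697


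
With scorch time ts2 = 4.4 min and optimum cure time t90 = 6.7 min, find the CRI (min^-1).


CRI = 100 / (t90 - ts2)
= 100 / (6.7 - 4.4)
= 100 / 2.3
= 43.48 min^-1

43.48 min^-1


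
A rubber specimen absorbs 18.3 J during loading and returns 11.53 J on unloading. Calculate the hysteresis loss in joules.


Hysteresis loss = loading - unloading
= 18.3 - 11.53
= 6.77 J

6.77 J


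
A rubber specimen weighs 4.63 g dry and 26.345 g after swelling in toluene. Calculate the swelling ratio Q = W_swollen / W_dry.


Q = W_swollen / W_dry
Q = 26.345 / 4.63
Q = 5.69

Q = 5.69


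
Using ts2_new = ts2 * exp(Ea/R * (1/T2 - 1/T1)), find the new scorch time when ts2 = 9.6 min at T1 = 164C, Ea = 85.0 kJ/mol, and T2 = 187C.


Convert temperatures: T1 = 164 + 273.15 = 437.15 K, T2 = 187 + 273.15 = 460.15 K
ts2_new = 9.6 * exp(85000 / 8.314 * (1/460.15 - 1/437.15))
1/T2 - 1/T1 = -1.1434e-04
ts2_new = 2.98 min

2.98 min


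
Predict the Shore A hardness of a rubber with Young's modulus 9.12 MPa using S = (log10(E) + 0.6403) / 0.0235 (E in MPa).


log10(E) = 0.0235*S - 0.6403  =>  S = (log10(E) + 0.6403) / 0.0235
log10(9.12) = 0.959995
S = (0.959995 + 0.6403) / 0.0235 = 1.600295 / 0.0235
S = 68.1

Shore A = 68.1


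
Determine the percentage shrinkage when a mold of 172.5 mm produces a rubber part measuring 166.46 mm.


Shrinkage = (mold - part) / mold * 100
= (172.5 - 166.46) / 172.5 * 100
= 6.04 / 172.5 * 100
= 3.5%

3.5%


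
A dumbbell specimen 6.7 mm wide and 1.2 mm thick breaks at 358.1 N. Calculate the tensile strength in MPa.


Area = width * thickness = 6.7 * 1.2 = 8.04 mm^2
TS = force / area = 358.1 / 8.04 = 44.54 MPa

44.54 MPa


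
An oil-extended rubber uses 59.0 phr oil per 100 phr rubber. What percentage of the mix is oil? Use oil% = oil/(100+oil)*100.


Oil % = oil / (100 + oil) * 100
= 59.0 / (100 + 59.0) * 100
= 59.0 / 159.0 * 100
= 37.11%

37.11%


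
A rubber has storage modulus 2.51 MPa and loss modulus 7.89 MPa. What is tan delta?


tan delta = E'' / E'
= 7.89 / 2.51
= 3.1434

tan delta = 3.1434


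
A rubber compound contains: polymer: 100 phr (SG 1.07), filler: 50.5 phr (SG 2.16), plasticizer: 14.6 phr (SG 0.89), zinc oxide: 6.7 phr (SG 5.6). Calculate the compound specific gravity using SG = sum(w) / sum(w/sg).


Sum of weights = 171.8
Volume contributions:
  polymer: 100/1.07 = 93.4579
  filler: 50.5/2.16 = 23.3796
  plasticizer: 14.6/0.89 = 16.4045
  zinc oxide: 6.7/5.6 = 1.1964
Sum of volumes = 134.4385
SG = 171.8 / 134.4385 = 1.278

SG = 1.278


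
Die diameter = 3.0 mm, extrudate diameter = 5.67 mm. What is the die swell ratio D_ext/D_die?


Die swell ratio = D_extrudate / D_die
= 5.67 / 3.0
= 1.89

Die swell = 1.89


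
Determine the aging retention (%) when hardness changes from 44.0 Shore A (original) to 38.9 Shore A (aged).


Retention = aged / original * 100
= 38.9 / 44.0 * 100
= 88.4%

88.4%


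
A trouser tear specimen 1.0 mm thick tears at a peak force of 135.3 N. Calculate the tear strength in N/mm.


Tear strength = force / thickness
= 135.3 / 1.0
= 135.3 N/mm

135.3 N/mm


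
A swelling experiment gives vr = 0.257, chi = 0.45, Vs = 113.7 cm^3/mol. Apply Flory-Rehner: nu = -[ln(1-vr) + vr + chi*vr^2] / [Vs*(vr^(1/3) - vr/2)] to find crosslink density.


ln(1 - vr) = ln(1 - 0.257) = -0.2971
Numerator = -((-0.2971) + 0.257 + 0.45 * 0.257^2) = 0.0103
Denominator = 113.7 * (0.257^(1/3) - 0.257/2) = 57.6784
nu = 0.0103 / 57.6784 = 1.7922e-04 mol/cm^3

1.7922e-04 mol/cm^3


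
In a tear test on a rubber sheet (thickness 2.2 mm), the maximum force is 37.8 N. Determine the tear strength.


Tear strength = force / thickness
= 37.8 / 2.2
= 17.18 N/mm

17.18 N/mm


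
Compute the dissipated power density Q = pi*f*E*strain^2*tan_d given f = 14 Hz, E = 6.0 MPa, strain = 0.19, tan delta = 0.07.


Q = pi * f * E * strain^2 * tan_d
= pi * 14 * 6.0 * 0.19^2 * 0.07
= pi * 14 * 6.0 * 0.0361 * 0.07
= 0.6669

Q = 0.6669


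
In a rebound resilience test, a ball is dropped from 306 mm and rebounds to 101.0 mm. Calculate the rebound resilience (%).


Resilience = h_rebound / h_drop * 100
= 101.0 / 306 * 100
= 33.0%

33.0%


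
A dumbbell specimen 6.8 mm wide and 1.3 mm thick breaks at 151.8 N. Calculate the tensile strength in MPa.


Area = width * thickness = 6.8 * 1.3 = 8.84 mm^2
TS = force / area = 151.8 / 8.84 = 17.17 MPa

17.17 MPa


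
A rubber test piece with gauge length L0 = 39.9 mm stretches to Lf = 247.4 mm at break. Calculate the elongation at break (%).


Elongation = (Lf - L0) / L0 * 100
= (247.4 - 39.9) / 39.9 * 100
= 207.5 / 39.9 * 100
= 520.1%

520.1%


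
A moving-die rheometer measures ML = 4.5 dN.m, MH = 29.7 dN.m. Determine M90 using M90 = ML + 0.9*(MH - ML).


M90 = ML + 0.9 * (MH - ML)
M90 = 4.5 + 0.9 * (29.7 - 4.5)
M90 = 4.5 + 0.9 * 25.2
M90 = 27.18 dN.m

27.18 dN.m


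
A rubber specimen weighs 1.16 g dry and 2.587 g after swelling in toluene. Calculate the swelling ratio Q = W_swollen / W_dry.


Q = W_swollen / W_dry
Q = 2.587 / 1.16
Q = 2.23

Q = 2.23


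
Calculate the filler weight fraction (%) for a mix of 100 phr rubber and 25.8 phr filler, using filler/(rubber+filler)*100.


Filler % = filler / (rubber + filler) * 100
= 25.8 / (100 + 25.8) * 100
= 25.8 / 125.8 * 100
= 20.51%

20.51%


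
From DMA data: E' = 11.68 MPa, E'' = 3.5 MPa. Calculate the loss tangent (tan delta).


tan delta = E'' / E'
= 3.5 / 11.68
= 0.2997

tan delta = 0.2997


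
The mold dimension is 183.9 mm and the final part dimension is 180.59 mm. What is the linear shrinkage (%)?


Shrinkage = (mold - part) / mold * 100
= (183.9 - 180.59) / 183.9 * 100
= 3.31 / 183.9 * 100
= 1.8%

1.8%


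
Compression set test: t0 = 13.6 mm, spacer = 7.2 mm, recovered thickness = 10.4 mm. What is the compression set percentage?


CS = (t0 - recovered) / (t0 - ts) * 100
= (13.6 - 10.4) / (13.6 - 7.2) * 100
= 3.2 / 6.4 * 100
= 50.0%

50.0%


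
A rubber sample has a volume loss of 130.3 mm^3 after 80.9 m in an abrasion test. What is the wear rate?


Rate = volume_loss / distance
= 130.3 / 80.9
= 1.611 mm^3/m

1.611 mm^3/m


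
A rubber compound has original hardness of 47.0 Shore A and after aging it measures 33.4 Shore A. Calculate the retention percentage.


Retention = aged / original * 100
= 33.4 / 47.0 * 100
= 71.1%

71.1%


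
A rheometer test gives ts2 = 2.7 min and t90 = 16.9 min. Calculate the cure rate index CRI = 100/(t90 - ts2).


CRI = 100 / (t90 - ts2)
= 100 / (16.9 - 2.7)
= 100 / 14.2
= 7.04 min^-1

7.04 min^-1


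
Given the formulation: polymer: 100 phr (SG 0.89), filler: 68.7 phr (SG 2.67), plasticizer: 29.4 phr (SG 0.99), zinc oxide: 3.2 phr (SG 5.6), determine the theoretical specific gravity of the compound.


Sum of weights = 201.3
Volume contributions:
  polymer: 100/0.89 = 112.3596
  filler: 68.7/2.67 = 25.7303
  plasticizer: 29.4/0.99 = 29.6970
  zinc oxide: 3.2/5.6 = 0.5714
Sum of volumes = 168.3583
SG = 201.3 / 168.3583 = 1.196

SG = 1.196


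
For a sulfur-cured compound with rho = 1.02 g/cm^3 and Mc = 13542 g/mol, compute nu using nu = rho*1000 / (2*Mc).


nu = rho * 1000 / (2 * Mc)
nu = 1.02 * 1000 / (2 * 13542)
nu = 1020.0 / 27084
nu = 0.0377 mol/L

0.0377 mol/L


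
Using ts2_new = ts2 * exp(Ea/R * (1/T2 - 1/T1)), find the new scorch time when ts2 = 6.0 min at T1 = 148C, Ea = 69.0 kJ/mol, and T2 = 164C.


Convert temperatures: T1 = 148 + 273.15 = 421.15 K, T2 = 164 + 273.15 = 437.15 K
ts2_new = 6.0 * exp(69000 / 8.314 * (1/437.15 - 1/421.15))
1/T2 - 1/T1 = -8.6907e-05
ts2_new = 2.92 min

2.92 min


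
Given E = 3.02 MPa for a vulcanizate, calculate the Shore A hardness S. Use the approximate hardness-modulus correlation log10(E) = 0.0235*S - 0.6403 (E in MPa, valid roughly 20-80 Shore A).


log10(E) = 0.0235*S - 0.6403  =>  S = (log10(E) + 0.6403) / 0.0235
log10(3.02) = 0.480007
S = (0.480007 + 0.6403) / 0.0235 = 1.120307 / 0.0235
S = 47.7

Shore A = 47.7


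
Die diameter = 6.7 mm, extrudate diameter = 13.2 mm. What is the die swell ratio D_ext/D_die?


Die swell ratio = D_extrudate / D_die
= 13.2 / 6.7
= 1.97

Die swell = 1.97


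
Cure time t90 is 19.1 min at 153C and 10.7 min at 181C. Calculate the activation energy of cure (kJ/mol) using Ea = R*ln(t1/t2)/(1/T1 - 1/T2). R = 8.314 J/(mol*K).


T1 = 426.15 K, T2 = 454.15 K
1/T1 - 1/T2 = 1.4468e-04
ln(t1/t2) = ln(19.1/10.7) = 0.5794
Ea = 8.314 * 0.5794 / 1.4468e-04 = 33298.5801 J/mol
Ea = 33.3 kJ/mol

33.3 kJ/mol


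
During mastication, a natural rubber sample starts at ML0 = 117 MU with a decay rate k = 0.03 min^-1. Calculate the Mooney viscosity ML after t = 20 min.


ML = ML0 * exp(-k * t)
ML = 117 * exp(-0.03 * 20)
ML = 117 * 0.5488
ML = 64.21 MU

64.21 MU


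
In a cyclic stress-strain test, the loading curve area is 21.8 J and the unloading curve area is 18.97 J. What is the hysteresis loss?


Hysteresis loss = loading - unloading
= 21.8 - 18.97
= 2.83 J

2.83 J


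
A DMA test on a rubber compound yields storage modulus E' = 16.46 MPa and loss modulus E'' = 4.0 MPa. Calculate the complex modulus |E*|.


|E*| = sqrt(E'^2 + E''^2)
= sqrt(16.46^2 + 4.0^2)
= sqrt(270.9316 + 16.0000)
= 16.939 MPa

16.939 MPa


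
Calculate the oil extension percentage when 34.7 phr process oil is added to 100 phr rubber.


Oil % = oil / (100 + oil) * 100
= 34.7 / (100 + 34.7) * 100
= 34.7 / 134.7 * 100
= 25.76%

25.76%


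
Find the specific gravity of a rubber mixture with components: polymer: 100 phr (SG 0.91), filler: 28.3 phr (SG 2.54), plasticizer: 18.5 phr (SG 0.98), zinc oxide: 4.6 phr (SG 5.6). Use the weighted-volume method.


Sum of weights = 151.4
Volume contributions:
  polymer: 100/0.91 = 109.8901
  filler: 28.3/2.54 = 11.1417
  plasticizer: 18.5/0.98 = 18.8776
  zinc oxide: 4.6/5.6 = 0.8214
Sum of volumes = 140.7308
SG = 151.4 / 140.7308 = 1.076

SG = 1.076


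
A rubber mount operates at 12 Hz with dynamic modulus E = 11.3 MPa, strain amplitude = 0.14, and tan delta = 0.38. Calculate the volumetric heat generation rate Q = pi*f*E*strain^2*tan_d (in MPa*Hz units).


Q = pi * f * E * strain^2 * tan_d
= pi * 12 * 11.3 * 0.14^2 * 0.38
= pi * 12 * 11.3 * 0.0196 * 0.38
= 3.1728

Q = 3.1728


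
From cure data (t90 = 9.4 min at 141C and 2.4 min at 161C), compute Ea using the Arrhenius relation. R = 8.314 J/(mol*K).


T1 = 414.15 K, T2 = 434.15 K
1/T1 - 1/T2 = 1.1123e-04
ln(t1/t2) = ln(9.4/2.4) = 1.3652
Ea = 8.314 * 1.3652 / 1.1123e-04 = 102043.8422 J/mol
Ea = 102.04 kJ/mol

102.04 kJ/mol


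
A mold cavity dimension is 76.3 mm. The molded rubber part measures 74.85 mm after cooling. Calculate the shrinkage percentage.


Shrinkage = (mold - part) / mold * 100
= (76.3 - 74.85) / 76.3 * 100
= 1.45 / 76.3 * 100
= 1.9%

1.9%


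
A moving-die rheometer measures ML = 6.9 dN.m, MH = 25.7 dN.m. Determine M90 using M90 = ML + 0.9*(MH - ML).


M90 = ML + 0.9 * (MH - ML)
M90 = 6.9 + 0.9 * (25.7 - 6.9)
M90 = 6.9 + 0.9 * 18.8
M90 = 23.82 dN.m

23.82 dN.m


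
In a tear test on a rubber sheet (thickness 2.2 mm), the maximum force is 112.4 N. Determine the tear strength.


Tear strength = force / thickness
= 112.4 / 2.2
= 51.09 N/mm

51.09 N/mm


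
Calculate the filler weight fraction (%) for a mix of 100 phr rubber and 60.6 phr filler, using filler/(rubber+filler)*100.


Filler % = filler / (rubber + filler) * 100
= 60.6 / (100 + 60.6) * 100
= 60.6 / 160.6 * 100
= 37.73%

37.73%


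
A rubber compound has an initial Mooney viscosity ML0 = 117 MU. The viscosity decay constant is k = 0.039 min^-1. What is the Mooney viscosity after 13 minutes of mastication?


ML = ML0 * exp(-k * t)
ML = 117 * exp(-0.039 * 13)
ML = 117 * 0.6023
ML = 70.47 MU

70.47 MU


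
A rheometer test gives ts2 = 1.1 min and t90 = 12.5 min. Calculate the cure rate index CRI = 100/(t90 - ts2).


CRI = 100 / (t90 - ts2)
= 100 / (12.5 - 1.1)
= 100 / 11.4
= 8.77 min^-1

8.77 min^-1


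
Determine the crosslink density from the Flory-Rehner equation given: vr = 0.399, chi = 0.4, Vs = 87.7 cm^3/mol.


ln(1 - vr) = ln(1 - 0.399) = -0.5092
Numerator = -((-0.5092) + 0.399 + 0.4 * 0.399^2) = 0.0465
Denominator = 87.7 * (0.399^(1/3) - 0.399/2) = 47.0679
nu = 0.0465 / 47.0679 = 9.8751e-04 mol/cm^3

9.8751e-04 mol/cm^3


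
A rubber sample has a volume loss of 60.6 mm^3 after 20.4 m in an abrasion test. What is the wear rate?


Rate = volume_loss / distance
= 60.6 / 20.4
= 2.971 mm^3/m

2.971 mm^3/m


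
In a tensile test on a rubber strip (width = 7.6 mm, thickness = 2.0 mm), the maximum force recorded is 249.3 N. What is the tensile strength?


Area = width * thickness = 7.6 * 2.0 = 15.2 mm^2
TS = force / area = 249.3 / 15.2 = 16.4 MPa

16.4 MPa


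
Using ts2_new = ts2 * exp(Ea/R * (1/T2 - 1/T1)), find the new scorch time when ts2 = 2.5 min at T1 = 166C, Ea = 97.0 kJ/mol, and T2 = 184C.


Convert temperatures: T1 = 166 + 273.15 = 439.15 K, T2 = 184 + 273.15 = 457.15 K
ts2_new = 2.5 * exp(97000 / 8.314 * (1/457.15 - 1/439.15))
1/T2 - 1/T1 = -8.9660e-05
ts2_new = 0.88 min

0.88 min


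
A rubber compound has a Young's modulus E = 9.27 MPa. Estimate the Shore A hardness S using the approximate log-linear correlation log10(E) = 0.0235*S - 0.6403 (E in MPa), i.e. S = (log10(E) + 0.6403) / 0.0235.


log10(E) = 0.0235*S - 0.6403  =>  S = (log10(E) + 0.6403) / 0.0235
log10(9.27) = 0.967080
S = (0.967080 + 0.6403) / 0.0235 = 1.607380 / 0.0235
S = 68.4

Shore A = 68.4


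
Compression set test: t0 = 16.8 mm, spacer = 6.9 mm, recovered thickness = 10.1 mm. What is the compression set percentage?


CS = (t0 - recovered) / (t0 - ts) * 100
= (16.8 - 10.1) / (16.8 - 6.9) * 100
= 6.7 / 9.9 * 100
= 67.7%

67.7%


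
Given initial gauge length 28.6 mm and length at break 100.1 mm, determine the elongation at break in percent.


Elongation = (Lf - L0) / L0 * 100
= (100.1 - 28.6) / 28.6 * 100
= 71.5 / 28.6 * 100
= 250.0%

250.0%


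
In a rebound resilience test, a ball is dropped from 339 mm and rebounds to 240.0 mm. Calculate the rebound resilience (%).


Resilience = h_rebound / h_drop * 100
= 240.0 / 339 * 100
= 70.8%

70.8%


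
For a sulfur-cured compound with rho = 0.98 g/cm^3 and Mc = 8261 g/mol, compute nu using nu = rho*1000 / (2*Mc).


nu = rho * 1000 / (2 * Mc)
nu = 0.98 * 1000 / (2 * 8261)
nu = 980.0 / 16522
nu = 0.0593 mol/L

0.0593 mol/L


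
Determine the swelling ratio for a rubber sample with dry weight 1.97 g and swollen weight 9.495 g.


Q = W_swollen / W_dry
Q = 9.495 / 1.97
Q = 4.82

Q = 4.82


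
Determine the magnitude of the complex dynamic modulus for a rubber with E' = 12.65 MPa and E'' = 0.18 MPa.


|E*| = sqrt(E'^2 + E''^2)
= sqrt(12.65^2 + 0.18^2)
= sqrt(160.0225 + 0.0324)
= 12.651 MPa

12.651 MPa


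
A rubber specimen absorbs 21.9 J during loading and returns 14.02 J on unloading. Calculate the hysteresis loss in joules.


Hysteresis loss = loading - unloading
= 21.9 - 14.02
= 7.88 J

7.88 J


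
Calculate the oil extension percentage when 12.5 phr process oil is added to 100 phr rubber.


Oil % = oil / (100 + oil) * 100
= 12.5 / (100 + 12.5) * 100
= 12.5 / 112.5 * 100
= 11.11%

11.11%


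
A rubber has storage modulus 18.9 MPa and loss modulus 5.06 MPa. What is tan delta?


tan delta = E'' / E'
= 5.06 / 18.9
= 0.2677

tan delta = 0.2677


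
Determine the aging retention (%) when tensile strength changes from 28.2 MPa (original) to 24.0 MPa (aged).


Retention = aged / original * 100
= 24.0 / 28.2 * 100
= 85.1%

85.1%


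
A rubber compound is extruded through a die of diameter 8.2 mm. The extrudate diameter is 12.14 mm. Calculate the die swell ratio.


Die swell ratio = D_extrudate / D_die
= 12.14 / 8.2
= 1.48

Die swell = 1.48


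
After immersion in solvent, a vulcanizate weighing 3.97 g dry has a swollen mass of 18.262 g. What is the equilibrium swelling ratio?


Q = W_swollen / W_dry
Q = 18.262 / 3.97
Q = 4.6

Q = 4.6


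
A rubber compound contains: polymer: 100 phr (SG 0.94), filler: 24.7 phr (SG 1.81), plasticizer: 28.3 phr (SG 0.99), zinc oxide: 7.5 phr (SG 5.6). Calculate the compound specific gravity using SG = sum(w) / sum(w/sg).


Sum of weights = 160.5
Volume contributions:
  polymer: 100/0.94 = 106.3830
  filler: 24.7/1.81 = 13.6464
  plasticizer: 28.3/0.99 = 28.5859
  zinc oxide: 7.5/5.6 = 1.3393
Sum of volumes = 149.9545
SG = 160.5 / 149.9545 = 1.07

SG = 1.07
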